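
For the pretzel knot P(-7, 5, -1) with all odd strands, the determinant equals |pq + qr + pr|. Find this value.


Step 1: Compute pq + qr + pr.
pq = (-7)*5 = -35
qr = 5*(-1) = -5
pr = (-7)*(-1) = 7
pq + qr + pr = -35 + (-5) + 7 = -33
Step 2: Take absolute value.
det(P(-7,5,-1)) = |-33| = 33

33


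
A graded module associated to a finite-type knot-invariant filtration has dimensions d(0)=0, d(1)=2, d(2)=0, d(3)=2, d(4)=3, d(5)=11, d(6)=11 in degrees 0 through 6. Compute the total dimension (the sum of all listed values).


Total dimension = d(0) + d(1) + ... + d(6)
= 0 + 2 + 0 + 2 + 3 + 11 + 11
= 29

29


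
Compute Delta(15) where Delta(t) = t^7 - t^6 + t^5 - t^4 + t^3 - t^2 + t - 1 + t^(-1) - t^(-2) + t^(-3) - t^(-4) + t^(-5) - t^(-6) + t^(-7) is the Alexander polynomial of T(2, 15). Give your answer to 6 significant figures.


Substituting t = 15 into Delta(t) = t^7 - t^6 + t^5 - t^4 + t^3 - t^2 + t - 1 + t^(-1) - t^(-2) + t^(-3) - t^(-4) + t^(-5) - t^(-6) + t^(-7):
Term values: (170859375) + (-11390625) + (759375) + (-50625) + (3375) + (-225) + (15) + (-1) + (0.0666667) + (-0.00444444) + (0.000296296) + (-1.97531e-05) + (1.31687e-06) + (-8.77915e-08) + (5.85277e-09)
Sum = 160180664.1
Rounded to 6 significant figures: 1.60181e+08

1.60181e+08


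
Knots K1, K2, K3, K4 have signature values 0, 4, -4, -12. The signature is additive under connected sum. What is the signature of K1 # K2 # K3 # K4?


The signature is additive under connected sum.
signature(K1 # K2 # K3 # K4) = (0) + (4) + (-4) + (-12)
= -12

-12


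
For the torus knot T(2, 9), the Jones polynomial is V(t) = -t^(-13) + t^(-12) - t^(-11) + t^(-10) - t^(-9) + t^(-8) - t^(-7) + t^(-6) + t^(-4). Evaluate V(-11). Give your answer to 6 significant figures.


Substituting t = -11 into V(t) = -t^(-13) + t^(-12) - t^(-11) + t^(-10) - t^(-9) + t^(-8) - t^(-7) + t^(-6) + t^(-4):
  (-)t^(-13) = 2.89664e-14
  (+)t^(-12) = 3.18631e-13
  (-)t^(-11) = 3.50494e-12
  (+)t^(-10) = 3.85543e-11
  (-)t^(-9) = 4.24098e-10
  (+)t^(-8) = 4.66507e-09
  (-)t^(-7) = 5.13158e-08
  (+)t^(-6) = 5.64474e-07
  (+)t^(-4) = 6.83013e-05
Sum = (2.89664e-14) + (3.18631e-13) + (3.50494e-12) + (3.85543e-11) + (4.24098e-10) + (4.66507e-09) + (5.13158e-08) + (5.64474e-07) + (6.83013e-05)
= 6.892226686e-05
Rounded to 6 significant figures: 6.89223e-05

6.89223e-05


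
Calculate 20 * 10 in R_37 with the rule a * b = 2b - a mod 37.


20 * 10 = 2*10 - 20 mod 37
= 20 - 20 mod 37
= 0 mod 37 = 0

0


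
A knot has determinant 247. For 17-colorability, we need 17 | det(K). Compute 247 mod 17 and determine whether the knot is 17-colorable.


Step 1: A knot is p-colorable if and only if p divides its determinant.
Step 2: Compute 247 mod 17.
247 = 14 * 17 + 9
Step 3: 247 mod 17 = 9
Step 4: The knot is 17-colorable: no

9


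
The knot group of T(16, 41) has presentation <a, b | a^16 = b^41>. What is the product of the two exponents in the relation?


The relation is a^16 = b^41.
Product of exponents = 16 * 41
= 656

656


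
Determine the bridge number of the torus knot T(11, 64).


The bridge number of T(p,q) is min(p,q).
min(11, 64) = 11

11


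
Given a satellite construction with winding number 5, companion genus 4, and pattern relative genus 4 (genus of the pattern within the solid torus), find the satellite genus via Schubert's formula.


Schubert: g(satellite) = g_rel(pattern) + |winding| * g(companion),
where g_rel(pattern) is the genus of the pattern relative to the solid torus.
= 4 + 5 * 4
= 4 + 20 = 24

24


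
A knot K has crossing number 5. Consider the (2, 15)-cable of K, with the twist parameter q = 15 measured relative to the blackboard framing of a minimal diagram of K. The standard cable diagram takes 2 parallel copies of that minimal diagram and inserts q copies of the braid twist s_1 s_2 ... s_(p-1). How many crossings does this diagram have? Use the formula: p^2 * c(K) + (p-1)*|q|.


Step 1: Each of the c(K) crossings of the companion diagram becomes p*p = p^2 crossings among the p parallel strands, and each of the |q| twists s_1 s_2 ... s_(p-1) adds (p-1) crossings.
  Crossings = p^2 * c(K) + (p-1)*|q|
Step 2: = 2^2 * 5 + (2-1)*15
Step 3: = 4*5 + 1*15
Step 4: = 20 + 15 = 35

35


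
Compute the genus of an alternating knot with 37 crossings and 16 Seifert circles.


For alternating knots, g = (c - s + 1)/2.
= (37 - 16 + 1)/2
= 22/2 = 11

11


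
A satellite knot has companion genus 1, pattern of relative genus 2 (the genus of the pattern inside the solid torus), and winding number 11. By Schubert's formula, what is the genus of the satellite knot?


Schubert: g(satellite) = g_rel(pattern) + |winding| * g(companion),
where g_rel(pattern) is the genus of the pattern relative to the solid torus.
= 2 + 11 * 1
= 2 + 11 = 13

13


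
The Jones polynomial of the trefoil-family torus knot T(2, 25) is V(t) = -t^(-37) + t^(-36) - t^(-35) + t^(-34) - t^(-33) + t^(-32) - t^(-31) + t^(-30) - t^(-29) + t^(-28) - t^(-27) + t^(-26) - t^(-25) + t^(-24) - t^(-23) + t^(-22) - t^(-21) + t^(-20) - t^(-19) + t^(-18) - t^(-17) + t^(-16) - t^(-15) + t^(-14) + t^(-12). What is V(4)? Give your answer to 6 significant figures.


Substituting t = 4 into V(t) = -t^(-37) + t^(-36) - t^(-35) + t^(-34) - t^(-33) + t^(-32) - t^(-31) + t^(-30) - t^(-29) + t^(-28) - t^(-27) + t^(-26) - t^(-25) + t^(-24) - t^(-23) + t^(-22) - t^(-21) + t^(-20) - t^(-19) + t^(-18) - t^(-17) + t^(-16) - t^(-15) + t^(-14) + t^(-12):
  (-)t^(-37) = -5.29396e-23
  (+)t^(-36) = 2.11758e-22
  (-)t^(-35) = -8.47033e-22
  (+)t^(-34) = 3.38813e-21
  (-)t^(-33) = -1.35525e-20
  (+)t^(-32) = 5.42101e-20
  (-)t^(-31) = -2.1684e-19
  (+)t^(-30) = 8.67362e-19
  (-)t^(-29) = -3.46945e-18
  (+)t^(-28) = 1.38778e-17
  (-)t^(-27) = -5.55112e-17
  (+)t^(-26) = 2.22045e-16
  (-)t^(-25) = -8.88178e-16
  (+)t^(-24) = 3.55271e-15
  (-)t^(-23) = -1.42109e-14
  (+)t^(-22) = 5.68434e-14
  (-)t^(-21) = -2.27374e-13
  (+)t^(-20) = 9.09495e-13
  (-)t^(-19) = -3.63798e-12
  (+)t^(-18) = 1.45519e-11
  (-)t^(-17) = -5.82077e-11
  (+)t^(-16) = 2.32831e-10
  (-)t^(-15) = -9.31323e-10
  (+)t^(-14) = 3.72529e-09
  (+)t^(-12) = 5.96046e-08
Sum = (-5.29396e-23) + (2.11758e-22) + (-8.47033e-22) + (3.38813e-21) + (-1.35525e-20) + (5.42101e-20) + (-2.1684e-19) + (8.67362e-19) + (-3.46945e-18) + (1.38778e-17) + (-5.55112e-17) + (2.22045e-16) + (-8.88178e-16) + (3.55271e-15) + (-1.42109e-14) + (5.68434e-14) + (-2.27374e-13) + (9.09495e-13) + (-3.63798e-12) + (1.45519e-11) + (-5.82077e-11) + (2.32831e-10) + (-9.31323e-10) + (3.72529e-09) + (5.96046e-08)
= 6.258487701e-08
Rounded to 6 significant figures: 6.25849e-08

6.25849e-08


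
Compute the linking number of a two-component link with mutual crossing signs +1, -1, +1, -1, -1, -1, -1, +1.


Step 1: Count positive crossings: 3
Step 2: Count negative crossings: 5
Step 3: Sum of signs = 3 - 5 = -2
Step 4: Linking number = sum/2 = -2/2 = -1

-1


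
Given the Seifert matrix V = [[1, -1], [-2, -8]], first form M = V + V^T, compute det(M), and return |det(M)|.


Step 1: Form V + V^T where V = [[1, -1], [-2, -8]]
  V^T = [[1, -2], [-1, -8]]
  V + V^T = [[2, -3], [-3, -16]]
Step 2: det(V + V^T) = 2*(-16) - (-3)*(-3)
  = -32 - 9 = -41
Step 3: Knot determinant = |det(V + V^T)| = |-41| = 41

41


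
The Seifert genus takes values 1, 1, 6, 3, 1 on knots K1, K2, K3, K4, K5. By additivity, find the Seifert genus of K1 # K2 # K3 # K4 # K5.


The Seifert genus is additive under connected sum.
Seifert genus(K1 # K2 # K3 # K4 # K5) = (1) + (1) + (6) + (3) + (1)
= 12

12


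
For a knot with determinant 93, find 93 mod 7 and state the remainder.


Step 1: A knot is p-colorable if and only if p divides its determinant.
Step 2: Compute 93 mod 7.
93 = 13 * 7 + 2
Step 3: 93 mod 7 = 2
Step 4: The knot is 7-colorable: no

2


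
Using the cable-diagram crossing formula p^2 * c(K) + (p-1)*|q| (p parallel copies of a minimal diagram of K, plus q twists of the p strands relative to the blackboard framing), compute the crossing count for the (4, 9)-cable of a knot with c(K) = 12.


Step 1: Each of the c(K) crossings of the companion diagram becomes p*p = p^2 crossings among the p parallel strands, and each of the |q| twists s_1 s_2 ... s_(p-1) adds (p-1) crossings.
  Crossings = p^2 * c(K) + (p-1)*|q|
Step 2: = 4^2 * 12 + (4-1)*9
Step 3: = 16*12 + 3*9
Step 4: = 192 + 27 = 219

219


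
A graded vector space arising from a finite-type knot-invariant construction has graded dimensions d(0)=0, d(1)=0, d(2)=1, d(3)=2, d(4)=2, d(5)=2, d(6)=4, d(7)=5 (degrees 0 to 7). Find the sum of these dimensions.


Total dimension = d(0) + d(1) + ... + d(7)
= 0 + 0 + 1 + 2 + 2 + 2 + 4 + 5
= 16

16


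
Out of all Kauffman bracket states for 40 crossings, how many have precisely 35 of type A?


We choose which 35 of 40 crossings get A-smoothings.
C(40, 35) = 40! / (35! * 5!)
= 658008

658008


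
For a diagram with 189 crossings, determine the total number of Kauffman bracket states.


Each crossing contributes 2 choices (A-smoothing or B-smoothing).
Total states = 2^189 = 784637716923335095479473677900958302012794430558004314112

784637716923335095479473677900958302012794430558004314112


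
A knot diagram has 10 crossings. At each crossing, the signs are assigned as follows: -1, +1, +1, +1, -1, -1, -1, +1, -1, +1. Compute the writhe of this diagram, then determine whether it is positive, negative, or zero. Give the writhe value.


Step 1: Count positive crossings (+1).
Positive crossings: 5
Step 2: Count negative crossings (-1).
Negative crossings: 5
Step 3: Writhe = (positive) - (negative)
w = 5 - 5 = 0
Step 4: |w| = 0, and w is zero

0


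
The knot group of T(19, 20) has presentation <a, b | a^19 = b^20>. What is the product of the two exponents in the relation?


The relation is a^19 = b^20.
Product of exponents = 19 * 20
= 380

380


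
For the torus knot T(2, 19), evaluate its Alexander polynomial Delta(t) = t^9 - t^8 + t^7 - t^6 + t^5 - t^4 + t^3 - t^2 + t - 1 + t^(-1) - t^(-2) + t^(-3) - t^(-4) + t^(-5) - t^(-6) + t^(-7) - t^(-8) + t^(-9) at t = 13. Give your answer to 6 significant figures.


Substituting t = 13 into Delta(t) = t^9 - t^8 + t^7 - t^6 + t^5 - t^4 + t^3 - t^2 + t - 1 + t^(-1) - t^(-2) + t^(-3) - t^(-4) + t^(-5) - t^(-6) + t^(-7) - t^(-8) + t^(-9):
Term values: (10604499373) + (-815730721) + (62748517) + (-4826809) + (371293) + (-28561) + (2197) + (-169) + (13) + (-1) + (0.0769231) + (-0.00591716) + (0.000455166) + (-3.50128e-05) + (2.69329e-06) + (-2.07176e-07) + (1.59366e-08) + (-1.22589e-09) + (9.42996e-11)
Sum = 9847035132
Rounded to 6 significant figures: 9.84704e+09

9.84704e+09


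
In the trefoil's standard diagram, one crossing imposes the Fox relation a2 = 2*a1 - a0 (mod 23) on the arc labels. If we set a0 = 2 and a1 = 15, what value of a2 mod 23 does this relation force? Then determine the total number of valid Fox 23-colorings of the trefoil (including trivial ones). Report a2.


Step 1: Apply the given crossing relation 2*a1 - a0 - a2 = 0 (mod 23).
  a2 = 2*a1 - a0 mod 23
  a2 = 2*15 - 2 mod 23
  a2 = 30 - 2 mod 23
  a2 = 28 mod 23 = 5
Step 2: The trefoil has determinant 3.
  Number of Fox p-colorings (p prime) is p^2 if p = 3, else p.
  Since 23 does not divide 3, only trivial (constant) colorings exist.
  (So the trial a0 = 2, a1 = 15 with a0 != a1 does NOT extend to a valid coloring of the whole trefoil: the other two crossing relations require 3*(a1 - a0) = 0 (mod 23), which fails.)
  Total colorings = 23
Step 3: a2 = 5, total Fox 23-colorings = 23

5


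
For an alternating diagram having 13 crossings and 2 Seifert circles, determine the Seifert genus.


For alternating knots, g = (c - s + 1)/2.
= (13 - 2 + 1)/2
= 12/2 = 6

6


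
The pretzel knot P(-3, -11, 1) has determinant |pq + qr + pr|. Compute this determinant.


Step 1: Compute pq + qr + pr.
pq = (-3)*(-11) = 33
qr = (-11)*1 = -11
pr = (-3)*1 = -3
pq + qr + pr = 33 + (-11) + (-3) = 19
Step 2: Take absolute value.
det(P(-3,-11,1)) = |19| = 19

19


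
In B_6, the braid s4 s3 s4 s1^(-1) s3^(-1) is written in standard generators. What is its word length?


The word length counts the number of generators (including inverses).
Listing each generator: s4, s3, s4, s1^(-1), s3^(-1)
There are 5 generators in this braid word.

5


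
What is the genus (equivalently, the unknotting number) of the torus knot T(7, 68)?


For a torus knot T(p,q), both the unknotting number and genus equal (p-1)(q-1)/2.
= (7-1)(68-1)/2
= 6*67/2
= 402/2 = 201

201


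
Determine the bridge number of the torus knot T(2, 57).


The bridge number of T(p,q) is min(p,q).
min(2, 57) = 2

2


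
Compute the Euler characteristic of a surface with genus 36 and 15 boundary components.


chi = 2 - 2g - b
= 2 - 2*36 - 15
= 2 - 72 - 15 = -85

-85


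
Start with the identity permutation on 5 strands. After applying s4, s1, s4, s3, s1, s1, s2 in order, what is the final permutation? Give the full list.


Starting with identity [1, 2, 3, 4, 5].
Apply generators in sequence:
  After s4: [1, 2, 3, 5, 4]
  After s1: [2, 1, 3, 5, 4]
  After s4: [2, 1, 3, 4, 5]
  After s3: [2, 1, 4, 3, 5]
  After s1: [1, 2, 4, 3, 5]
  After s1: [2, 1, 4, 3, 5]
  After s2: [2, 4, 1, 3, 5]
Final permutation: [2, 4, 1, 3, 5]

[2, 4, 1, 3, 5]


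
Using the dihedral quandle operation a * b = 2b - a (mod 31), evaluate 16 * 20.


16 * 20 = 2*20 - 16 mod 31
= 40 - 16 mod 31
= 24 mod 31 = 24

24


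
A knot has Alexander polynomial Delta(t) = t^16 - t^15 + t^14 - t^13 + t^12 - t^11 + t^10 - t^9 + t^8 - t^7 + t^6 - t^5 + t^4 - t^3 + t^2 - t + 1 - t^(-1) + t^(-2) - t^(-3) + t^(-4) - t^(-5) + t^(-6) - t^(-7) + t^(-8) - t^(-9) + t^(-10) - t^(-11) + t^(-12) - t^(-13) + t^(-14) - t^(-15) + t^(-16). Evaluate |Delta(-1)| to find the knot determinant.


Step 1: The polynomial has 33 terms with alternating signs, exponents from 16 down to -16.
Step 2: Substitute t = -1. The i-th term has coefficient (-1)^i and exponent (m-i),
  so its value is (-1)^i * (-1)^(m-i) = (-1)^m = 1 for every i.
Step 3: All 33 terms equal 1, so Delta(-1) = 33 * (1) = 33
Step 4: |Delta(-1)| = 33

33


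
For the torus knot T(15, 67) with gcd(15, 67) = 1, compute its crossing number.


For a torus knot T(p, q) with gcd(p,q)=1,
the crossing number is min(p*(q-1), q*(p-1)).
p*(q-1) = 15*66 = 990
q*(p-1) = 67*14 = 938
min(990, 938) = 938

938


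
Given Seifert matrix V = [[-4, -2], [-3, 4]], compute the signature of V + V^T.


Step 1: V + V^T = [[-8, -5], [-5, 8]]
Step 2: trace = 0, det = -89
Step 3: Discriminant = 0^2 - 4*(-89) = 356
Step 4: Eigenvalues: 9.43398, -9.43398
Step 5: Signature = (# positive eigenvalues) - (# negative eigenvalues) = 0

0


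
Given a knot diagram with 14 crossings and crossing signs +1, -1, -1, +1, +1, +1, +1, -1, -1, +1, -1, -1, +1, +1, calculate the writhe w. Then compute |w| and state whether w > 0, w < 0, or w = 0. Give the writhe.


Step 1: Count positive crossings (+1).
Positive crossings: 8
Step 2: Count negative crossings (-1).
Negative crossings: 6
Step 3: Writhe = (positive) - (negative)
w = 8 - 6 = 2
Step 4: |w| = 2, and w is positive

2


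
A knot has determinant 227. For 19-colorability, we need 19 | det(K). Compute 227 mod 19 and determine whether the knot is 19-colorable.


Step 1: A knot is p-colorable if and only if p divides its determinant.
Step 2: Compute 227 mod 19.
227 = 11 * 19 + 18
Step 3: 227 mod 19 = 18
Step 4: The knot is 19-colorable: no

18


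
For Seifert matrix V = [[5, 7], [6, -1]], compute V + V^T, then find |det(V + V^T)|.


Step 1: Form V + V^T where V = [[5, 7], [6, -1]]
  V^T = [[5, 6], [7, -1]]
  V + V^T = [[10, 13], [13, -2]]
Step 2: det(V + V^T) = 10*(-2) - 13*13
  = -20 - 169 = -189
Step 3: Knot determinant = |det(V + V^T)| = |-189| = 189

189


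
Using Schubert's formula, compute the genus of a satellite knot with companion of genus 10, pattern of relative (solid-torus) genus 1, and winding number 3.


Schubert: g(satellite) = g_rel(pattern) + |winding| * g(companion),
where g_rel(pattern) is the genus of the pattern relative to the solid torus.
= 1 + 3 * 10
= 1 + 30 = 31

31


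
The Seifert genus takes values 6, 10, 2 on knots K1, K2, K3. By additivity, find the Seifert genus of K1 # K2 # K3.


The Seifert genus is additive under connected sum.
Seifert genus(K1 # K2 # K3) = (6) + (10) + (2)
= 18

18


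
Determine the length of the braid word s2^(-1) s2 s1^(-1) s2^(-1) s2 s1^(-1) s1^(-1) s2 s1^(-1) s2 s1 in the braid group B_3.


The word length counts the number of generators (including inverses).
Listing each generator: s2^(-1), s2, s1^(-1), s2^(-1), s2, s1^(-1), s1^(-1), s2, s1^(-1), s2, s1
There are 11 generators in this braid word.

11


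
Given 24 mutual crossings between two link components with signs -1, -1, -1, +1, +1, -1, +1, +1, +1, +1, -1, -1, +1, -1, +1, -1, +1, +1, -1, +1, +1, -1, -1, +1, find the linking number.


Step 1: Count positive crossings: 13
Step 2: Count negative crossings: 11
Step 3: Sum of signs = 13 - 11 = 2
Step 4: Linking number = sum/2 = 2/2 = 1

1


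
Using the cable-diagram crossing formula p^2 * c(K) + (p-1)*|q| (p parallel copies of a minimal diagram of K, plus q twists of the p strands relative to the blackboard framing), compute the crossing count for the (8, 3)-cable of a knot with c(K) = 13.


Step 1: Each of the c(K) crossings of the companion diagram becomes p*p = p^2 crossings among the p parallel strands, and each of the |q| twists s_1 s_2 ... s_(p-1) adds (p-1) crossings.
  Crossings = p^2 * c(K) + (p-1)*|q|
Step 2: = 8^2 * 13 + (8-1)*3
Step 3: = 64*13 + 7*3
Step 4: = 832 + 21 = 853

853


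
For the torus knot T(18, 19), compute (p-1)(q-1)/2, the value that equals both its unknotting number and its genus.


For a torus knot T(p,q), both the unknotting number and genus equal (p-1)(q-1)/2.
= (18-1)(19-1)/2
= 17*18/2
= 306/2 = 153

153


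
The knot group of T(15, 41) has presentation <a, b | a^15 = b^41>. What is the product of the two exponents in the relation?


The relation is a^15 = b^41.
Product of exponents = 15 * 41
= 615

615


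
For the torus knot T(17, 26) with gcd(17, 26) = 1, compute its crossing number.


For a torus knot T(p, q) with gcd(p,q)=1,
the crossing number is min(p*(q-1), q*(p-1)).
p*(q-1) = 17*25 = 425
q*(p-1) = 26*16 = 416
min(425, 416) = 416

416


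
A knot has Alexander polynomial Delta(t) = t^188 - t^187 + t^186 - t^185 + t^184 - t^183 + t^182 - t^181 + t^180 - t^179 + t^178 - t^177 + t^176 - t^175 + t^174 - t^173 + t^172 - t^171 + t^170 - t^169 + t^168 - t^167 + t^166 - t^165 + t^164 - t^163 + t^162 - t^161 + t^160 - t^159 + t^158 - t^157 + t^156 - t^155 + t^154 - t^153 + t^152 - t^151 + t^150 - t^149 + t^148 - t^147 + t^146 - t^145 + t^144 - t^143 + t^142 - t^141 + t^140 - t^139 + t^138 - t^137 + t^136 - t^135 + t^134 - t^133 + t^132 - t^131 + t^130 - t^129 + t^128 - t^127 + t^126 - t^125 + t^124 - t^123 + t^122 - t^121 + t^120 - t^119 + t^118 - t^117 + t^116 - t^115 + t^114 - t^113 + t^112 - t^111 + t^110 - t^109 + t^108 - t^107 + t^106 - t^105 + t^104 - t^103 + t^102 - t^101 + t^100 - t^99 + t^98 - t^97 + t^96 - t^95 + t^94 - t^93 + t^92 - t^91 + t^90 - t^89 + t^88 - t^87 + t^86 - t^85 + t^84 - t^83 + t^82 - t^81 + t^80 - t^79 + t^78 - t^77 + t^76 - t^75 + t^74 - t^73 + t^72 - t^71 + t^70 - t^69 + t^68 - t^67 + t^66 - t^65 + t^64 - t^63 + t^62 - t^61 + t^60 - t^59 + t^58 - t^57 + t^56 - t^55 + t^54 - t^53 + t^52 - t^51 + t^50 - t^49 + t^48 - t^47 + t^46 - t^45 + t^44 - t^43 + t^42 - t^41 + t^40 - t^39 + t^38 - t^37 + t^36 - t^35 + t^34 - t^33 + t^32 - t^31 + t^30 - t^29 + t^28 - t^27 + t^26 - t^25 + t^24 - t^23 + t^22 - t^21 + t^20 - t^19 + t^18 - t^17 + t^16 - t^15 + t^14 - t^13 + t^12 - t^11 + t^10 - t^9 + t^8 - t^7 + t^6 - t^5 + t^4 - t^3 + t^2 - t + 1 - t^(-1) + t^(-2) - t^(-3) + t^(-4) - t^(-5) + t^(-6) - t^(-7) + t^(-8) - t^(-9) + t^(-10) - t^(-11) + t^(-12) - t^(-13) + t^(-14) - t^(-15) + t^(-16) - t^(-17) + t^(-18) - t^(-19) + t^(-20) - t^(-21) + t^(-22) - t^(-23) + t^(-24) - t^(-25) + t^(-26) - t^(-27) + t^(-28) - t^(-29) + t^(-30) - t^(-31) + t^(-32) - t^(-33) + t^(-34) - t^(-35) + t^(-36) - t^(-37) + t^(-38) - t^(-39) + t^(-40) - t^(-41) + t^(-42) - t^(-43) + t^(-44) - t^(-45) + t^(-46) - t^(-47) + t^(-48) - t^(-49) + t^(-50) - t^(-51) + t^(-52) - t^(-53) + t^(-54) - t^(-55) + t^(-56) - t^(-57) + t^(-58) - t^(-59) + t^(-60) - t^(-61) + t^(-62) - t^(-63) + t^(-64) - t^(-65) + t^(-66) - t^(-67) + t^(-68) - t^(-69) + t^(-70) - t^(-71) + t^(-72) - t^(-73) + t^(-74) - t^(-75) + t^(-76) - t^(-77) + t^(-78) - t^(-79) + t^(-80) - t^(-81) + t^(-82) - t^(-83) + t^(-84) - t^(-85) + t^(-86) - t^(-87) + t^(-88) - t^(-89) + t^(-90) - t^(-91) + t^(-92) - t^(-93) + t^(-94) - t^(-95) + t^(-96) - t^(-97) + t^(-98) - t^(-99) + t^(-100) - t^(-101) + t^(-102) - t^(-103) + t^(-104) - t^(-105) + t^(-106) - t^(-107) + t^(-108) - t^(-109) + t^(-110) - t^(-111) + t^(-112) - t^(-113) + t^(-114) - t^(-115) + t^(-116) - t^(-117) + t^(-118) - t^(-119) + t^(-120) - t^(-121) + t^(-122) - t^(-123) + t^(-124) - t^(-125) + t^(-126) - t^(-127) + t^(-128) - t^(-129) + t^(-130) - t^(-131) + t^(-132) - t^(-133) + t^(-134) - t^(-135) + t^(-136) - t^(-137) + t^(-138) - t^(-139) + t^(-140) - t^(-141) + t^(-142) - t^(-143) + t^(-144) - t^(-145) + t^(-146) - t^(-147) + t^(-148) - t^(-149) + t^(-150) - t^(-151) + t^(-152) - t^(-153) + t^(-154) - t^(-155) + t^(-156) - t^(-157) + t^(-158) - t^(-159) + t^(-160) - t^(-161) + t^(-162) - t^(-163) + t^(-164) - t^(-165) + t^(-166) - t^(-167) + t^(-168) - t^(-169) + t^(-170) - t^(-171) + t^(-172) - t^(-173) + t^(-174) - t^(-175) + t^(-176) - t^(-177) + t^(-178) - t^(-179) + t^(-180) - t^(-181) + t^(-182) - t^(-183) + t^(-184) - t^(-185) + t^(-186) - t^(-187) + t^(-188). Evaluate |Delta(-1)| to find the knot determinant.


Step 1: The polynomial has 377 terms with alternating signs, exponents from 188 down to -188.
Step 2: Substitute t = -1. The i-th term has coefficient (-1)^i and exponent (m-i),
  so its value is (-1)^i * (-1)^(m-i) = (-1)^m = 1 for every i.
Step 3: All 377 terms equal 1, so Delta(-1) = 377 * (1) = 377
Step 4: |Delta(-1)| = 377

377


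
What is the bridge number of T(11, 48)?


The bridge number of T(p,q) is min(p,q).
min(11, 48) = 11

11


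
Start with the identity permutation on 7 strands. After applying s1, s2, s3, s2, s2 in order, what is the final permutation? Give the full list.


Starting with identity [1, 2, 3, 4, 5, 6, 7].
Apply generators in sequence:
  After s1: [2, 1, 3, 4, 5, 6, 7]
  After s2: [2, 3, 1, 4, 5, 6, 7]
  After s3: [2, 3, 4, 1, 5, 6, 7]
  After s2: [2, 4, 3, 1, 5, 6, 7]
  After s2: [2, 3, 4, 1, 5, 6, 7]
Final permutation: [2, 3, 4, 1, 5, 6, 7]

[2, 3, 4, 1, 5, 6, 7]


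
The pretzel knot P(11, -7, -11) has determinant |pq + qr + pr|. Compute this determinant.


Step 1: Compute pq + qr + pr.
pq = 11*(-7) = -77
qr = (-7)*(-11) = 77
pr = 11*(-11) = -121
pq + qr + pr = -77 + 77 + (-121) = -121
Step 2: Take absolute value.
det(P(11,-7,-11)) = |-121| = 121

121


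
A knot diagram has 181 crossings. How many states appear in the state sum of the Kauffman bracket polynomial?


Each crossing contributes 2 choices (A-smoothing or B-smoothing).
Total states = 2^181 = 3064991081731777716716694054300618367237478244367204352

3064991081731777716716694054300618367237478244367204352


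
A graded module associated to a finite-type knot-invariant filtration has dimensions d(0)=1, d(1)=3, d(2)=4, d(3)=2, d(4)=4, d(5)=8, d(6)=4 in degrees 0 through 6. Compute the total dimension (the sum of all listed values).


Total dimension = d(0) + d(1) + ... + d(6)
= 1 + 3 + 4 + 2 + 4 + 8 + 4
= 26

26


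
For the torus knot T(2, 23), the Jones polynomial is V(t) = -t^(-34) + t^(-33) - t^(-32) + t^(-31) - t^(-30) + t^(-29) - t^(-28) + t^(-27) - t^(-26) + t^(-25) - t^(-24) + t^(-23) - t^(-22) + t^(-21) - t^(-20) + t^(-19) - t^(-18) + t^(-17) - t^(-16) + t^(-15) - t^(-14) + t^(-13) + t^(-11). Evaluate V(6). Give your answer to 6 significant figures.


Substituting t = 6 into V(t) = -t^(-34) + t^(-33) - t^(-32) + t^(-31) - t^(-30) + t^(-29) - t^(-28) + t^(-27) - t^(-26) + t^(-25) - t^(-24) + t^(-23) - t^(-22) + t^(-21) - t^(-20) + t^(-19) - t^(-18) + t^(-17) - t^(-16) + t^(-15) - t^(-14) + t^(-13) + t^(-11):
  (-)t^(-34) = -3.49026e-27
  (+)t^(-33) = 2.09415e-26
  (-)t^(-32) = -1.25649e-25
  (+)t^(-31) = 7.53896e-25
  (-)t^(-30) = -4.52337e-24
  (+)t^(-29) = 2.71402e-23
  (-)t^(-28) = -1.62841e-22
  (+)t^(-27) = 9.77049e-22
  (-)t^(-26) = -5.86229e-21
  (+)t^(-25) = 3.51738e-20
  (-)t^(-24) = -2.11043e-19
  (+)t^(-23) = 1.26626e-18
  (-)t^(-22) = -7.59753e-18
  (+)t^(-21) = 4.55852e-17
  (-)t^(-20) = -2.73511e-16
  (+)t^(-19) = 1.64107e-15
  (-)t^(-18) = -9.8464e-15
  (+)t^(-17) = 5.90784e-14
  (-)t^(-16) = -3.5447e-13
  (+)t^(-15) = 2.12682e-12
  (-)t^(-14) = -1.27609e-11
  (+)t^(-13) = 7.65656e-11
  (+)t^(-11) = 2.75636e-09
Sum = (-3.49026e-27) + (2.09415e-26) + (-1.25649e-25) + (7.53896e-25) + (-4.52337e-24) + (2.71402e-23) + (-1.62841e-22) + (9.77049e-22) + (-5.86229e-21) + (3.51738e-20) + (-2.11043e-19) + (1.26626e-18) + (-7.59753e-18) + (4.55852e-17) + (-2.73511e-16) + (1.64107e-15) + (-9.8464e-15) + (5.90784e-14) + (-3.5447e-13) + (2.12682e-12) + (-1.27609e-11) + (7.65656e-11) + (2.75636e-09)
= 2.821989613e-09
Rounded to 6 significant figures: 2.82199e-09

2.82199e-09


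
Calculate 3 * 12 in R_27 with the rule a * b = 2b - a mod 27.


3 * 12 = 2*12 - 3 mod 27
= 24 - 3 mod 27
= 21 mod 27 = 21

21


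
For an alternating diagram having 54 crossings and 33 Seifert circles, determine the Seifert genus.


For alternating knots, g = (c - s + 1)/2.
= (54 - 33 + 1)/2
= 22/2 = 11

11


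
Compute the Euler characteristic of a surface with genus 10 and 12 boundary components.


chi = 2 - 2g - b
= 2 - 2*10 - 12
= 2 - 20 - 12 = -30

-30


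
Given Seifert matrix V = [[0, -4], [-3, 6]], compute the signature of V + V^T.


Step 1: V + V^T = [[0, -7], [-7, 12]]
Step 2: trace = 12, det = -49
Step 3: Discriminant = 12^2 - 4*(-49) = 340
Step 4: Eigenvalues: 15.2195, -3.21954
Step 5: Signature = (# positive eigenvalues) - (# negative eigenvalues) = 0

0


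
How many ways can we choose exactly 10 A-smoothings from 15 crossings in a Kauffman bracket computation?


We choose which 10 of 15 crossings get A-smoothings.
C(15, 10) = 15! / (10! * 5!)
= 3003

3003


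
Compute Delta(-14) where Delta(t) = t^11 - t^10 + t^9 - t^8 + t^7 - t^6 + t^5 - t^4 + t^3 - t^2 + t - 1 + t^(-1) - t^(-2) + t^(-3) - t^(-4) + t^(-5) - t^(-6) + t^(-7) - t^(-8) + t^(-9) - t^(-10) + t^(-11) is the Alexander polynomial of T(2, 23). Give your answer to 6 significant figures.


Substituting t = -14 into Delta(t) = t^11 - t^10 + t^9 - t^8 + t^7 - t^6 + t^5 - t^4 + t^3 - t^2 + t - 1 + t^(-1) - t^(-2) + t^(-3) - t^(-4) + t^(-5) - t^(-6) + t^(-7) - t^(-8) + t^(-9) - t^(-10) + t^(-11):
Term values: (-4049565169664) + (-289254654976) + (-20661046784) + (-1475789056) + (-105413504) + (-7529536) + (-537824) + (-38416) + (-2744) + (-196) + (-14) + (-1) + (-0.0714286) + (-0.00510204) + (-0.000364431) + (-2.60308e-05) + (-1.85934e-06) + (-1.3281e-07) + (-9.48645e-09) + (-6.77604e-10) + (-4.84003e-11) + (-3.45716e-12) + (-2.4694e-13)
Sum = -4.361070183e+12
Rounded to 6 significant figures: -4.36107e+12

-4.36107e+12


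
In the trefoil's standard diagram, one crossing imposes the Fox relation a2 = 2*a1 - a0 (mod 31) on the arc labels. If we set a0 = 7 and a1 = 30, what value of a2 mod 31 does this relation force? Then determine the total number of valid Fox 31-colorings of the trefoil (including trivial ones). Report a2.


Step 1: Apply the given crossing relation 2*a1 - a0 - a2 = 0 (mod 31).
  a2 = 2*a1 - a0 mod 31
  a2 = 2*30 - 7 mod 31
  a2 = 60 - 7 mod 31
  a2 = 53 mod 31 = 22
Step 2: The trefoil has determinant 3.
  Number of Fox p-colorings (p prime) is p^2 if p = 3, else p.
  Since 31 does not divide 3, only trivial (constant) colorings exist.
  (So the trial a0 = 7, a1 = 30 with a0 != a1 does NOT extend to a valid coloring of the whole trefoil: the other two crossing relations require 3*(a1 - a0) = 0 (mod 31), which fails.)
  Total colorings = 31
Step 3: a2 = 22, total Fox 31-colorings = 31

22


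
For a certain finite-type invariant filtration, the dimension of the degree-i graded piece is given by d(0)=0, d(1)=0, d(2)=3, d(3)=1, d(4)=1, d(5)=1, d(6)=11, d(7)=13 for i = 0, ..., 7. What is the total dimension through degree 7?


Total dimension = d(0) + d(1) + ... + d(7)
= 0 + 0 + 3 + 1 + 1 + 1 + 11 + 13
= 30

30


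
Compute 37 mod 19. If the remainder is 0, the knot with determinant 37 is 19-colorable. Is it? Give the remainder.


Step 1: A knot is p-colorable if and only if p divides its determinant.
Step 2: Compute 37 mod 19.
37 = 1 * 19 + 18
Step 3: 37 mod 19 = 18
Step 4: The knot is 19-colorable: no

18


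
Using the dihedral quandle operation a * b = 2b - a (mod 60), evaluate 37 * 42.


37 * 42 = 2*42 - 37 mod 60
= 84 - 37 mod 60
= 47 mod 60 = 47

47


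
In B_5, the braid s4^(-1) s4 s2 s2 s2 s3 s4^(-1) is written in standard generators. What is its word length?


The word length counts the number of generators (including inverses).
Listing each generator: s4^(-1), s4, s2, s2, s2, s3, s4^(-1)
There are 7 generators in this braid word.

7


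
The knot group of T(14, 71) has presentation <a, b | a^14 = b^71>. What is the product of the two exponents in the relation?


The relation is a^14 = b^71.
Product of exponents = 14 * 71
= 994

994


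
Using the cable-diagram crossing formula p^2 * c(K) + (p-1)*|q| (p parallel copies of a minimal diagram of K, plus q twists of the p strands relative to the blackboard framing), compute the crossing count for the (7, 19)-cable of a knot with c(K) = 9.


Step 1: Each of the c(K) crossings of the companion diagram becomes p*p = p^2 crossings among the p parallel strands, and each of the |q| twists s_1 s_2 ... s_(p-1) adds (p-1) crossings.
  Crossings = p^2 * c(K) + (p-1)*|q|
Step 2: = 7^2 * 9 + (7-1)*19
Step 3: = 49*9 + 6*19
Step 4: = 441 + 114 = 555

555


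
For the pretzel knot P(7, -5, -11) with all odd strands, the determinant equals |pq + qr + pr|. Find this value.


Step 1: Compute pq + qr + pr.
pq = 7*(-5) = -35
qr = (-5)*(-11) = 55
pr = 7*(-11) = -77
pq + qr + pr = -35 + 55 + (-77) = -57
Step 2: Take absolute value.
det(P(7,-5,-11)) = |-57| = 57

57


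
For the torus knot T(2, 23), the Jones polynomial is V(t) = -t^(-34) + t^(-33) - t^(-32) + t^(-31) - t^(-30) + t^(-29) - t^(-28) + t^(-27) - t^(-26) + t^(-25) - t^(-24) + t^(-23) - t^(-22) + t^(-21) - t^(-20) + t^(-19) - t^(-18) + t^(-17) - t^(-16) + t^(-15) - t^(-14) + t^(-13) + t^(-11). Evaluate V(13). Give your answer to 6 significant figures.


Substituting t = 13 into V(t) = -t^(-34) + t^(-33) - t^(-32) + t^(-31) - t^(-30) + t^(-29) - t^(-28) + t^(-27) - t^(-26) + t^(-25) - t^(-24) + t^(-23) - t^(-22) + t^(-21) - t^(-20) + t^(-19) - t^(-18) + t^(-17) - t^(-16) + t^(-15) - t^(-14) + t^(-13) + t^(-11):
  (-)t^(-34) = -1.33637e-38
  (+)t^(-33) = 1.73728e-37
  (-)t^(-32) = -2.25846e-36
  (+)t^(-31) = 2.936e-35
  (-)t^(-30) = -3.8168e-34
  (+)t^(-29) = 4.96184e-33
  (-)t^(-28) = -6.45039e-32
  (+)t^(-27) = 8.38551e-31
  (-)t^(-26) = -1.09012e-29
  (+)t^(-25) = 1.41715e-28
  (-)t^(-24) = -1.8423e-27
  (+)t^(-23) = 2.39499e-26
  (-)t^(-22) = -3.11348e-25
  (+)t^(-21) = 4.04753e-24
  (-)t^(-20) = -5.26178e-23
  (+)t^(-19) = 6.84032e-22
  (-)t^(-18) = -8.89241e-21
  (+)t^(-17) = 1.15601e-19
  (-)t^(-16) = -1.50282e-18
  (+)t^(-15) = 1.95366e-17
  (-)t^(-14) = -2.53976e-16
  (+)t^(-13) = 3.30169e-15
  (+)t^(-11) = 5.57986e-13
Sum = (-1.33637e-38) + (1.73728e-37) + (-2.25846e-36) + (2.936e-35) + (-3.8168e-34) + (4.96184e-33) + (-6.45039e-32) + (8.38551e-31) + (-1.09012e-29) + (1.41715e-28) + (-1.8423e-27) + (2.39499e-26) + (-3.11348e-25) + (4.04753e-24) + (-5.26178e-23) + (6.84032e-22) + (-8.89241e-21) + (1.15601e-19) + (-1.50282e-18) + (1.95366e-17) + (-2.53976e-16) + (3.30169e-15) + (5.57986e-13)
= 5.610516273e-13
Rounded to 6 significant figures: 5.61052e-13

5.61052e-13


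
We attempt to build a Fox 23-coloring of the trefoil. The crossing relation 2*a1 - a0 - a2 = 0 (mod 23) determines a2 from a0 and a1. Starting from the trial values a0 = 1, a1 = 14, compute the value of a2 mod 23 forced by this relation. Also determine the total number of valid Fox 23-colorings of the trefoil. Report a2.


Step 1: Apply the given crossing relation 2*a1 - a0 - a2 = 0 (mod 23).
  a2 = 2*a1 - a0 mod 23
  a2 = 2*14 - 1 mod 23
  a2 = 28 - 1 mod 23
  a2 = 27 mod 23 = 4
Step 2: The trefoil has determinant 3.
  Number of Fox p-colorings (p prime) is p^2 if p = 3, else p.
  Since 23 does not divide 3, only trivial (constant) colorings exist.
  (So the trial a0 = 1, a1 = 14 with a0 != a1 does NOT extend to a valid coloring of the whole trefoil: the other two crossing relations require 3*(a1 - a0) = 0 (mod 23), which fails.)
  Total colorings = 23
Step 3: a2 = 4, total Fox 23-colorings = 23

4


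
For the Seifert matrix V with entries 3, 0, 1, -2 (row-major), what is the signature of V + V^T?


Step 1: V + V^T = [[6, 1], [1, -4]]
Step 2: trace = 2, det = -25
Step 3: Discriminant = 2^2 - 4*(-25) = 104
Step 4: Eigenvalues: 6.09902, -4.09902
Step 5: Signature = (# positive eigenvalues) - (# negative eigenvalues) = 0

0


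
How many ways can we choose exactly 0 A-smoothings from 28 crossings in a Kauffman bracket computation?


We choose which 0 of 28 crossings get A-smoothings.
C(28, 0) = 28! / (0! * 28!)
= 1

1


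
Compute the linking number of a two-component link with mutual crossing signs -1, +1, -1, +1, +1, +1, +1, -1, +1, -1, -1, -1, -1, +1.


Step 1: Count positive crossings: 7
Step 2: Count negative crossings: 7
Step 3: Sum of signs = 7 - 7 = 0
Step 4: Linking number = sum/2 = 0/2 = 0

0


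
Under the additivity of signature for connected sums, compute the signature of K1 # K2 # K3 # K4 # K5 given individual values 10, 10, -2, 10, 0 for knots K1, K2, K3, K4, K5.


The signature is additive under connected sum.
signature(K1 # K2 # K3 # K4 # K5) = (10) + (10) + (-2) + (10) + (0)
= 28

28


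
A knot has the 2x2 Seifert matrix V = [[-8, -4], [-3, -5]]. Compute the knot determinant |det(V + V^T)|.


Step 1: Form V + V^T where V = [[-8, -4], [-3, -5]]
  V^T = [[-8, -3], [-4, -5]]
  V + V^T = [[-16, -7], [-7, -10]]
Step 2: det(V + V^T) = (-16)*(-10) - (-7)*(-7)
  = 160 - 49 = 111
Step 3: Knot determinant = |det(V + V^T)| = |111| = 111

111


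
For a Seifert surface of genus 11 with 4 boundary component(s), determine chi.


chi = 2 - 2g - b
= 2 - 2*11 - 4
= 2 - 22 - 4 = -24

-24


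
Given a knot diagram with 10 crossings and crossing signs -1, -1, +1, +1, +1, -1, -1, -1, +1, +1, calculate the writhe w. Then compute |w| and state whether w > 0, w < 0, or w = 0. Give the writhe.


Step 1: Count positive crossings (+1).
Positive crossings: 5
Step 2: Count negative crossings (-1).
Negative crossings: 5
Step 3: Writhe = (positive) - (negative)
w = 5 - 5 = 0
Step 4: |w| = 0, and w is zero

0


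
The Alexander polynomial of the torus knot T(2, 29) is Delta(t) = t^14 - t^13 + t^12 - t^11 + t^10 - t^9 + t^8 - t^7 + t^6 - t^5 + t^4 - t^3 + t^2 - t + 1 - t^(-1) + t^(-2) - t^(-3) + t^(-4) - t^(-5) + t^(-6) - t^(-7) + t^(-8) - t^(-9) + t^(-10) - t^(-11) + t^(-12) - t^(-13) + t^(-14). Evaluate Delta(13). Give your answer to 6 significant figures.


Substituting t = 13 into Delta(t) = t^14 - t^13 + t^12 - t^11 + t^10 - t^9 + t^8 - t^7 + t^6 - t^5 + t^4 - t^3 + t^2 - t + 1 - t^(-1) + t^(-2) - t^(-3) + t^(-4) - t^(-5) + t^(-6) - t^(-7) + t^(-8) - t^(-9) + t^(-10) - t^(-11) + t^(-12) - t^(-13) + t^(-14):
Term values: (3937376385699289) + (-302875106592253) + (23298085122481) + (-1792160394037) + (137858491849) + (-10604499373) + (815730721) + (-62748517) + (4826809) + (-371293) + (28561) + (-2197) + (169) + (-13) + (1) + (-0.0769231) + (0.00591716) + (-0.000455166) + (3.50128e-05) + (-2.69329e-06) + (2.07176e-07) + (-1.59366e-08) + (1.22589e-09) + (-9.42996e-11) + (7.25382e-12) + (-5.57986e-13) + (4.2922e-14) + (-3.30169e-15) + (2.53976e-16)
Sum = 3.656135215e+15
Rounded to 6 significant figures: 3.65614e+15

3.65614e+15


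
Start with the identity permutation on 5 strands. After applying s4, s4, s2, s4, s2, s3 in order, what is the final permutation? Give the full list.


Starting with identity [1, 2, 3, 4, 5].
Apply generators in sequence:
  After s4: [1, 2, 3, 5, 4]
  After s4: [1, 2, 3, 4, 5]
  After s2: [1, 3, 2, 4, 5]
  After s4: [1, 3, 2, 5, 4]
  After s2: [1, 2, 3, 5, 4]
  After s3: [1, 2, 5, 3, 4]
Final permutation: [1, 2, 5, 3, 4]

[1, 2, 5, 3, 4]


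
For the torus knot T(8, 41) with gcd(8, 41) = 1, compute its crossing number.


For a torus knot T(p, q) with gcd(p,q)=1,
the crossing number is min(p*(q-1), q*(p-1)).
p*(q-1) = 8*40 = 320
q*(p-1) = 41*7 = 287
min(320, 287) = 287

287


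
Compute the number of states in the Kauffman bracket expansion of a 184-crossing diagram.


Each crossing contributes 2 choices (A-smoothing or B-smoothing).
Total states = 2^184 = 24519928653854221733733552434404946937899825954937634816

24519928653854221733733552434404946937899825954937634816


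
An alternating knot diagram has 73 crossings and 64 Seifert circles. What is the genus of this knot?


For alternating knots, g = (c - s + 1)/2.
= (73 - 64 + 1)/2
= 10/2 = 5

5


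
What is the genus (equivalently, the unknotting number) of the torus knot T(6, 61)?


For a torus knot T(p,q), both the unknotting number and genus equal (p-1)(q-1)/2.
= (6-1)(61-1)/2
= 5*60/2
= 300/2 = 150

150


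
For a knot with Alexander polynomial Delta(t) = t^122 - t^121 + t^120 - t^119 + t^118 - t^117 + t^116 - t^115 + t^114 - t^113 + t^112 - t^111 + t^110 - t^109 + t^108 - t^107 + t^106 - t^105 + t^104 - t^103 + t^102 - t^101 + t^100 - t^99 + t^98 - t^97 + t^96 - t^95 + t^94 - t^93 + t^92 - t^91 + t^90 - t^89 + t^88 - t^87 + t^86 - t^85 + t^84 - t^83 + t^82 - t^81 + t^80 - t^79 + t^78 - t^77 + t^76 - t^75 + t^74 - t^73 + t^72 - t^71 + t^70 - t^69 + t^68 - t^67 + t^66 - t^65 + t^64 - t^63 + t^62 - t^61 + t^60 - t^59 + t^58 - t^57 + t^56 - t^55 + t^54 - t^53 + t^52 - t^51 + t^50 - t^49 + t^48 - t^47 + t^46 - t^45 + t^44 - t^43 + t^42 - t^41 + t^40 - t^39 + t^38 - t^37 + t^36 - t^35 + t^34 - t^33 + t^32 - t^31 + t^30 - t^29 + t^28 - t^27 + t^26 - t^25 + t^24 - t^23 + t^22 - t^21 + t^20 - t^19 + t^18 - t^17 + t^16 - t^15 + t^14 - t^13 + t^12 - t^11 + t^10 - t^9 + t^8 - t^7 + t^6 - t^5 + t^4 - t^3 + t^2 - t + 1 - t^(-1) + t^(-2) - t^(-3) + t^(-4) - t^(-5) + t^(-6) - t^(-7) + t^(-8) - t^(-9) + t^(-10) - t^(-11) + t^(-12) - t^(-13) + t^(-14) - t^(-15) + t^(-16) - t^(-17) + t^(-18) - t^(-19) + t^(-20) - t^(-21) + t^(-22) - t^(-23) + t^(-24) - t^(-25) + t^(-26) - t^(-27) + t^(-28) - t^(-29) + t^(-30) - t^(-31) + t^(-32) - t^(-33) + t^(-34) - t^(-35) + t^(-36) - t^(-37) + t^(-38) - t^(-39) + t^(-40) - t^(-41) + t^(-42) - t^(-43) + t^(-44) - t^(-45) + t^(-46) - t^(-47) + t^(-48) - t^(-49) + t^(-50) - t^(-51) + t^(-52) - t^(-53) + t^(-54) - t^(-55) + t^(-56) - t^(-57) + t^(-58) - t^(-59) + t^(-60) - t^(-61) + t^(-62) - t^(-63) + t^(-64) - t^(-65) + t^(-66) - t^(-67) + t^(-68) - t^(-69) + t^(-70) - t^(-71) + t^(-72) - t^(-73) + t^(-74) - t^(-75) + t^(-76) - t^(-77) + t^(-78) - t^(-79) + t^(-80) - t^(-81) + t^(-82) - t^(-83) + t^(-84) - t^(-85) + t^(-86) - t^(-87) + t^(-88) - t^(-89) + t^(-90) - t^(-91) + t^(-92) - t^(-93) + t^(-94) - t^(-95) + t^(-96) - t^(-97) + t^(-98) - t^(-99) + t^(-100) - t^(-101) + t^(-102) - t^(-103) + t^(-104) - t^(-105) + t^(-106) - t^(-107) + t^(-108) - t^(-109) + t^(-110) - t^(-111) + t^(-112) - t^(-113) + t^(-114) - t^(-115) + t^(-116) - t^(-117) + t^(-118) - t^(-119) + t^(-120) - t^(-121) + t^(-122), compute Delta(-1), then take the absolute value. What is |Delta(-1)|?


Step 1: The polynomial has 245 terms with alternating signs, exponents from 122 down to -122.
Step 2: Substitute t = -1. The i-th term has coefficient (-1)^i and exponent (m-i),
  so its value is (-1)^i * (-1)^(m-i) = (-1)^m = 1 for every i.
Step 3: All 245 terms equal 1, so Delta(-1) = 245 * (1) = 245
Step 4: |Delta(-1)| = 245

245
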